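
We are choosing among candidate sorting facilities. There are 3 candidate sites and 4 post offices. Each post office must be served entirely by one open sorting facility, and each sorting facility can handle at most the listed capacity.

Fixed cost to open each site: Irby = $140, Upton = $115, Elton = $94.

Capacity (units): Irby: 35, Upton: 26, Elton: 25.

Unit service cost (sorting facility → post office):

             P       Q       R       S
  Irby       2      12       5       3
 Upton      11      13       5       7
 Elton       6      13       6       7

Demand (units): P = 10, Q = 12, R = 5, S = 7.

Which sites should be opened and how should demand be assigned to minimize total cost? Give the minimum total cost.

Minimum total cost: 350

Open {Irby}: P→Irby 2·10=20, Q→Irby 12·12=144, R→Irby 5·5=25, S→Irby 3·7=21.
Loads: Irby carries 34/35. Service 210; fixed 140; total 350.
Next best feasible plan costs 444.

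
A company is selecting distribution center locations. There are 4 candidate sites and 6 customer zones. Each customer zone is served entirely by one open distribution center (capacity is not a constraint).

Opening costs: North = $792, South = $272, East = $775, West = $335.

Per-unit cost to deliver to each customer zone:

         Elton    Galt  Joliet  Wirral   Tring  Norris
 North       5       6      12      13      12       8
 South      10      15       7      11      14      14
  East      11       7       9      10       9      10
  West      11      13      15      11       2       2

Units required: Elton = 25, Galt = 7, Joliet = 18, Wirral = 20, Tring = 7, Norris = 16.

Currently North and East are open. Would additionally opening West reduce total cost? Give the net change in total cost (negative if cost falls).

No — net change +190 (cost rises by 190).

Current service cost with {North, East}: 720.
Adding West: each customer zone re-picks its cheapest; new service cost 575, saving 145.
Extra fixed cost: 335. Net change = 335 − 145 = 190.
(Totals: 2287 → 2477.)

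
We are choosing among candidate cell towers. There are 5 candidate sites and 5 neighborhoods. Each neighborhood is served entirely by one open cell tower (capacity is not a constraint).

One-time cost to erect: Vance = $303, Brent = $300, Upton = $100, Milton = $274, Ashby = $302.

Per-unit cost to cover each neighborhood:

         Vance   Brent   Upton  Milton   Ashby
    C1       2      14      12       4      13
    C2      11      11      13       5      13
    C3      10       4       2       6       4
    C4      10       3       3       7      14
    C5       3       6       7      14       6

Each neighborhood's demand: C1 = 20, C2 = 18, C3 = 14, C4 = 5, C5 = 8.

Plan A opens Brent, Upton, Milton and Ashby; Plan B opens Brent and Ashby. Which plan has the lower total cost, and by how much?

Plan A: {Brent, Upton, Milton, Ashby}: C1→Milton 4·20=80, C2→Milton 5·18=90, C3→Upton 2·14=28, C4→Brent 3·5=15, C5→Brent 6·8=48. Service 261; fixed 976; total 1237.
Plan B: {Brent, Ashby}: C1→Ashby 13·20=260, C2→Brent 11·18=198, C3→Brent 4·14=56, C4→Brent 3·5=15, C5→Brent 6·8=48. Service 577; fixed 602; total 1179.
Difference: |1237 − 1179| = 58.

Plan B is cheaper by 58.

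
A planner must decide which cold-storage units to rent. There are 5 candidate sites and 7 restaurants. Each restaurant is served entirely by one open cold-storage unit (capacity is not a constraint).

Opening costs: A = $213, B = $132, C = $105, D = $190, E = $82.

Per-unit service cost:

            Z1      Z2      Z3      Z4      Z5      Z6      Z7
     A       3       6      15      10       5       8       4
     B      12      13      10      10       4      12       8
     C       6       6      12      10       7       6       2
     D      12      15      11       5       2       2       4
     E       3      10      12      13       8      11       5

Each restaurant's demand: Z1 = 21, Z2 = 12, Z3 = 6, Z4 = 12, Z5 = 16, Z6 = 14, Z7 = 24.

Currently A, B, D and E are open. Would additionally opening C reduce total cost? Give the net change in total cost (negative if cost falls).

Current service cost with {A, B, D, E}: 411.
Adding C: each restaurant re-picks its cheapest; new service cost 363, saving 48.
Extra fixed cost: 105. Net change = 105 − 48 = 57.
(Totals: 1028 → 1085.)

No — net change +57 (cost rises by 57).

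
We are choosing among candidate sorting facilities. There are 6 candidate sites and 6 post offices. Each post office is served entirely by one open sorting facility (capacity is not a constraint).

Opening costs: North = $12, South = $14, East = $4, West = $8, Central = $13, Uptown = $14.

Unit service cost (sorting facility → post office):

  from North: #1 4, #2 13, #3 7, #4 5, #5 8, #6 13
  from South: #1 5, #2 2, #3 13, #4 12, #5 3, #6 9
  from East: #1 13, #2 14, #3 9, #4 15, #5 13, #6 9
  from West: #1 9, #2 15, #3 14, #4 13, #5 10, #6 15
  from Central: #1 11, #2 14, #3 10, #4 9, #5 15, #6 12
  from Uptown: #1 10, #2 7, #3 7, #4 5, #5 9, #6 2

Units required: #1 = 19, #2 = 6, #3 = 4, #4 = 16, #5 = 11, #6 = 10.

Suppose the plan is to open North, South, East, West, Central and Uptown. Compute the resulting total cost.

Each post office is assigned to its cheapest site among the open ones.
{North, South, East, West, Central, Uptown}: #1→North 4·19=76, #2→South 2·6=12, #3→North 7·4=28, #4→North 5·16=80, #5→South 3·11=33, #6→Uptown 2·10=20. Service 249; fixed 65; total 314.

Total cost: 314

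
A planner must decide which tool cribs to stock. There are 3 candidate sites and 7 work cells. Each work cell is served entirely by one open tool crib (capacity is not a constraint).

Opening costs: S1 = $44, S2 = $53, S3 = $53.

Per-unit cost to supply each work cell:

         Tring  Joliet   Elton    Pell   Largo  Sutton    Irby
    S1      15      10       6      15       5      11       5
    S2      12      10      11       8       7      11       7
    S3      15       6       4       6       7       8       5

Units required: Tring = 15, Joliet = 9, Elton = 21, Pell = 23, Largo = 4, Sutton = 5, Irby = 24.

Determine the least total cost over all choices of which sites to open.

Minimum total cost: 742

For any fixed open set, each work cell goes to its cheapest open site; total = fixed + service.
{S3}: Tring→S3 15·15=225, Joliet→S3 6·9=54, Elton→S3 4·21=84, Pell→S3 6·23=138, Largo→S3 7·4=28, Sutton→S3 8·5=40, Irby→S3 5·24=120. Service 689; fixed 53; total 742.
{S2, S3}: service 644 + fixed 106 = 750
{S1, S3}: Tring→S1 15·15=225, Joliet→S3 6·9=54, Elton→S3 4·21=84, Pell→S3 6·23=138, Largo→S1 5·4=20, Sutton→S3 8·5=40, Irby→S1 5·24=120. Service 681; fixed 97; total 778.
{S1, S2, S3}: service 636 + fixed 150 = 786
No other subset beats 742.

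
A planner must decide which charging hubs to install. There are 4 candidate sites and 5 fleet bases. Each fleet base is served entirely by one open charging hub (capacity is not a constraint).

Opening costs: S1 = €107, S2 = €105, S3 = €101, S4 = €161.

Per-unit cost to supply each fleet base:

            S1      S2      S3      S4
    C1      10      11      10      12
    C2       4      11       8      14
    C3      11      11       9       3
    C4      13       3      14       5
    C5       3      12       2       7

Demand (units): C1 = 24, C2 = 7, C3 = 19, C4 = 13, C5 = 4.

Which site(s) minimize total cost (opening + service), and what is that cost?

Open S1 and S4; minimum total cost 670.

For any fixed open set, each fleet base goes to its cheapest open site; total = fixed + service.
{S1, S4}: C1→S1 10·24=240, C2→S1 4·7=28, C3→S4 3·19=57, C4→S4 5·13=65, C5→S1 3·4=12. Service 402; fixed 268; total 670.
{S3, S4}: service 426 + fixed 262 = 688
{S4}: service 536 + fixed 161 = 697
{S1, S2, S3, S4}: service 372 + fixed 474 = 846
No other subset beats 670.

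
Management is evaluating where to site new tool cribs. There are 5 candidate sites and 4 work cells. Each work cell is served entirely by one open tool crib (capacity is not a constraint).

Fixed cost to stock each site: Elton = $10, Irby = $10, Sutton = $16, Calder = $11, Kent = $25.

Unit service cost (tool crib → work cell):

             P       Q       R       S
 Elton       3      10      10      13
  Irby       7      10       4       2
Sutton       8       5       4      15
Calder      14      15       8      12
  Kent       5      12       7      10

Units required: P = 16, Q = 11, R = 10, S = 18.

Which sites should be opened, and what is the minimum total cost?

For any fixed open set, each work cell goes to its cheapest open site; total = fixed + service.
{Elton, Irby, Sutton}: P→Elton 3·16=48, Q→Sutton 5·11=55, R→Irby 4·10=40, S→Irby 2·18=36. Service 179; fixed 36; total 215.
{Elton, Irby, Sutton, Calder}: service 179 + fixed 47 = 226
{Elton, Irby, Sutton, Kent}: service 179 + fixed 61 = 240
{Elton, Irby, Sutton, Calder, Kent}: P→Elton 3·16=48, Q→Sutton 5·11=55, R→Irby 4·10=40, S→Irby 2·18=36. Service 179; fixed 72; total 251.
No other subset beats 215.

Open Elton, Irby and Sutton; minimum total cost 215.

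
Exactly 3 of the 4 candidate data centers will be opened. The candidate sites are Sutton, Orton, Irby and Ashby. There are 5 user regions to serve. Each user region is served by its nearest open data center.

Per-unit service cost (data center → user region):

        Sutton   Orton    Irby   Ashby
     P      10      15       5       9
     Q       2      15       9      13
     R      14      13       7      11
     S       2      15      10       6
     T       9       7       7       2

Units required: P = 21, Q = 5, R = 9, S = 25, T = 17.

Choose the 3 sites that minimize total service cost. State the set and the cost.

With exactly 3 open, each user region uses its cheapest among the chosen.
{Sutton, Irby, Ashby}: P→Irby 5·21=105, Q→Sutton 2·5=10, R→Irby 7·9=63, S→Sutton 2·25=50, T→Ashby 2·17=34. Service cost 262.
{Sutton, Orton, Irby}: service cost 347
{Sutton, Orton, Ashby}: service cost 382
Among all 4 size-3 choices, {Sutton, Irby, Ashby} is lowest.

Choose Sutton, Irby and Ashby; total service cost 262.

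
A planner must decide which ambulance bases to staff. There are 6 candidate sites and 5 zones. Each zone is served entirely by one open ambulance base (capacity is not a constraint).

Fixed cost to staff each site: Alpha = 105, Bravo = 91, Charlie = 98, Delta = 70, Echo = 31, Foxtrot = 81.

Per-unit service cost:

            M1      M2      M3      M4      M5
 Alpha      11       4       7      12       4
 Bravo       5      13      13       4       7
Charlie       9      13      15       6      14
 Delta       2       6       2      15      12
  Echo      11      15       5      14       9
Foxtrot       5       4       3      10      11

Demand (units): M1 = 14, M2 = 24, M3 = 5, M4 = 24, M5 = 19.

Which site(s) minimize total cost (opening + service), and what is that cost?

Open Alpha and Bravo; minimum total cost 569.

For any fixed open set, each zone goes to its cheapest open site; total = fixed + service.
{Alpha, Bravo}: M1→Bravo 5·14=70, M2→Alpha 4·24=96, M3→Alpha 7·5=35, M4→Bravo 4·24=96, M5→Alpha 4·19=76. Service 373; fixed 196; total 569.
{Alpha, Bravo, Delta}: M1→Delta 2·14=28, M2→Alpha 4·24=96, M3→Delta 2·5=10, M4→Bravo 4·24=96, M5→Alpha 4·19=76. Service 306; fixed 266; total 572.
{Bravo, Delta}: M1→Delta 2·14=28, M2→Delta 6·24=144, M3→Delta 2·5=10, M4→Bravo 4·24=96, M5→Bravo 7·19=133. Service 411; fixed 161; total 572.
{Alpha, Bravo, Charlie, Delta, Echo, Foxtrot}: M1→Delta 2·14=28, M2→Alpha 4·24=96, M3→Delta 2·5=10, M4→Bravo 4·24=96, M5→Alpha 4·19=76. Service 306; fixed 476; total 782.
No other subset beats 569.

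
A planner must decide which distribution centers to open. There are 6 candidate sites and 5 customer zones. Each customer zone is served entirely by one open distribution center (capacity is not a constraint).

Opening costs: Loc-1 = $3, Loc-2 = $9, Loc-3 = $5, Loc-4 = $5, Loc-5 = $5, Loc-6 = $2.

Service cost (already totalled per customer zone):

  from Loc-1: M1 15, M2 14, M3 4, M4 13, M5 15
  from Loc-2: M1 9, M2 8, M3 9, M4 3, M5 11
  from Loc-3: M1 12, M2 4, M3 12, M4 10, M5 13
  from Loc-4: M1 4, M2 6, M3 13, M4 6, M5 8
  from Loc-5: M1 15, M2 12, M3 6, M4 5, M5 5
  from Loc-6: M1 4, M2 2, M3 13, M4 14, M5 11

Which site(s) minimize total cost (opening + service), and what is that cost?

For any fixed open set, each customer zone goes to its cheapest open site; total = fixed + service.
{Loc-5, Loc-6}: M1→Loc-6 4, M2→Loc-6 2, M3→Loc-5 6, M4→Loc-5 5, M5→Loc-5 5. Service 22; fixed 7; total 29.
{Loc-1, Loc-5, Loc-6}: M1→Loc-6 4, M2→Loc-6 2, M3→Loc-1 4, M4→Loc-5 5, M5→Loc-5 5. Service 20; fixed 10; total 30.
{Loc-1, Loc-4, Loc-6}: M1→Loc-4 4, M2→Loc-6 2, M3→Loc-1 4, M4→Loc-4 6, M5→Loc-4 8. Service 24; fixed 10; total 34.
{Loc-1, Loc-2, Loc-3, Loc-4, Loc-5, Loc-6}: M1→Loc-4 4, M2→Loc-6 2, M3→Loc-1 4, M4→Loc-2 3, M5→Loc-5 5. Service 18; fixed 29; total 47.
No other subset beats 29.

Open Loc-5 and Loc-6; minimum total cost 29.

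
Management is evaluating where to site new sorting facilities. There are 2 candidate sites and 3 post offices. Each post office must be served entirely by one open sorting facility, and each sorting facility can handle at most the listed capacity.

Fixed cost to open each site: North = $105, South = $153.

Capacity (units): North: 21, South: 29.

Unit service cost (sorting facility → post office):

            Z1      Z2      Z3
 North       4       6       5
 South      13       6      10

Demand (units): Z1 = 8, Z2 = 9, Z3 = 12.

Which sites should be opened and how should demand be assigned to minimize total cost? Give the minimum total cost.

Open {North, South}: Z1→North 4·8=32, Z2→South 6·9=54, Z3→North 5·12=60.
Loads: North carries 20/21, South carries 9/29. Service 146; fixed 258; total 404.
Next best feasible plan costs 431.

Minimum total cost: 404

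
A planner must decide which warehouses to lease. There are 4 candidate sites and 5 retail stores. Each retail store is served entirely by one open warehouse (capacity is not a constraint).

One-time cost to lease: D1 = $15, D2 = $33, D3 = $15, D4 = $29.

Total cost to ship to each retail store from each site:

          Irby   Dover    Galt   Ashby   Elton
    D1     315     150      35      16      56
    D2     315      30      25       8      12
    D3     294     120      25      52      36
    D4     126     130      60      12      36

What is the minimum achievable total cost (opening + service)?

Minimum total cost: 263

For any fixed open set, each retail store goes to its cheapest open site; total = fixed + service.
{D2, D4}: Irby→D4 126, Dover→D2 30, Galt→D2 25, Ashby→D2 8, Elton→D2 12. Service 201; fixed 62; total 263.
{D1, D2, D4}: service 201 + fixed 77 = 278
{D2, D3, D4}: Irby→D4 126, Dover→D2 30, Galt→D2 25, Ashby→D2 8, Elton→D2 12. Service 201; fixed 77; total 278.
{D1, D2, D3, D4}: Irby→D4 126, Dover→D2 30, Galt→D2 25, Ashby→D2 8, Elton→D2 12. Service 201; fixed 92; total 293.
No other subset beats 263.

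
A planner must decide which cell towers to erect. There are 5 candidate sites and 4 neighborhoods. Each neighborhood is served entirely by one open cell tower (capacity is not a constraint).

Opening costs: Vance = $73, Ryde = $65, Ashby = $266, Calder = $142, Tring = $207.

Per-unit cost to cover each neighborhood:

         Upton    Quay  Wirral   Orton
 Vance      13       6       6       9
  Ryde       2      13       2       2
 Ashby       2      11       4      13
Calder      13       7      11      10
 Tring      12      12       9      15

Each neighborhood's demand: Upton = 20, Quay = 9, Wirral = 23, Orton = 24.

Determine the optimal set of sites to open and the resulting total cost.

Open Ryde only; minimum total cost 316.

For any fixed open set, each neighborhood goes to its cheapest open site; total = fixed + service.
{Ryde}: Upton→Ryde 2·20=40, Quay→Ryde 13·9=117, Wirral→Ryde 2·23=46, Orton→Ryde 2·24=48. Service 251; fixed 65; total 316.
{Vance, Ryde}: Upton→Ryde 2·20=40, Quay→Vance 6·9=54, Wirral→Ryde 2·23=46, Orton→Ryde 2·24=48. Service 188; fixed 138; total 326.
{Ryde, Calder}: service 197 + fixed 207 = 404
{Vance, Ryde, Ashby, Calder, Tring}: service 188 + fixed 753 = 941
No other subset beats 316.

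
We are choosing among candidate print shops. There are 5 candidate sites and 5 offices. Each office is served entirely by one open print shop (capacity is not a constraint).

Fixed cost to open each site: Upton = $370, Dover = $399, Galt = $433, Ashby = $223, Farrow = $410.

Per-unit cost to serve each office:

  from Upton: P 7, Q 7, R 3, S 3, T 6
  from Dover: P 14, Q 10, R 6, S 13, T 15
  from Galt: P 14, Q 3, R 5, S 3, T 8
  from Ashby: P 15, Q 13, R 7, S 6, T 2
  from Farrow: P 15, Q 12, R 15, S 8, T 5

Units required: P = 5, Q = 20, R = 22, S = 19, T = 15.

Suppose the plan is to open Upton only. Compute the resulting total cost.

Total cost: 758

Each office is assigned to its cheapest site among the open ones.
{Upton}: P→Upton 7·5=35, Q→Upton 7·20=140, R→Upton 3·22=66, S→Upton 3·19=57, T→Upton 6·15=90. Service 388; fixed 370; total 758.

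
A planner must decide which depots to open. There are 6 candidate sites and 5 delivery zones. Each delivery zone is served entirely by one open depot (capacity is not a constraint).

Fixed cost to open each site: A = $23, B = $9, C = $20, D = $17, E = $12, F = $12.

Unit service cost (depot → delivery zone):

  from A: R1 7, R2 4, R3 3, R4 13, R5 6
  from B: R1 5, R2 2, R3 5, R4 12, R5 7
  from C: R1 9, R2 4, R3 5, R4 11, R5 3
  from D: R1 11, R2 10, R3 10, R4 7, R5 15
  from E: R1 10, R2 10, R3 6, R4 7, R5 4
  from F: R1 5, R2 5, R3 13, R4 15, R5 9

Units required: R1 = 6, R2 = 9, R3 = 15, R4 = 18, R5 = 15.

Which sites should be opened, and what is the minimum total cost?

Open A, B and E; minimum total cost 323.

For any fixed open set, each delivery zone goes to its cheapest open site; total = fixed + service.
{A, B, E}: R1→B 5·6=30, R2→B 2·9=18, R3→A 3·15=45, R4→E 7·18=126, R5→E 4·15=60. Service 279; fixed 44; total 323.
{A, B, C, E}: service 264 + fixed 64 = 328
{B, E}: R1→B 5·6=30, R2→B 2·9=18, R3→B 5·15=75, R4→E 7·18=126, R5→E 4·15=60. Service 309; fixed 21; total 330.
{A, B, C, D, E, F}: service 264 + fixed 93 = 357
No other subset beats 323.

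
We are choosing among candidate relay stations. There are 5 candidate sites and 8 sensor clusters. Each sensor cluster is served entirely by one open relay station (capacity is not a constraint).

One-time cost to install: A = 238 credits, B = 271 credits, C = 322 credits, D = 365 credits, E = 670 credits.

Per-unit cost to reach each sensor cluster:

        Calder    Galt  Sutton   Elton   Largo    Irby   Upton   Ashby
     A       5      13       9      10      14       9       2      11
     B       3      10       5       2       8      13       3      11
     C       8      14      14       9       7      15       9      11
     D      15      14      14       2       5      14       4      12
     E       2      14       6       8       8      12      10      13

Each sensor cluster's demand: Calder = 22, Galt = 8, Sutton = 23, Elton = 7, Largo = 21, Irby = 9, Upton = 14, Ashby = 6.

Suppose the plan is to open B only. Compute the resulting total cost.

Each sensor cluster is assigned to its cheapest site among the open ones.
{B}: Calder→B 3·22=66, Galt→B 10·8=80, Sutton→B 5·23=115, Elton→B 2·7=14, Largo→B 8·21=168, Irby→B 13·9=117, Upton→B 3·14=42, Ashby→B 11·6=66. Service 668; fixed 271; total 939.

Total cost: 939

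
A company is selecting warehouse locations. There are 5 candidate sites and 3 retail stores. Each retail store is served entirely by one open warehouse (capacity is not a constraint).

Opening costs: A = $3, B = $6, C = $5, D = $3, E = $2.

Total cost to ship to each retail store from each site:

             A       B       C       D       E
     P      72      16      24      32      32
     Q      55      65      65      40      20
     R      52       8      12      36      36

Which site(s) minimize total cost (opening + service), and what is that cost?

For any fixed open set, each retail store goes to its cheapest open site; total = fixed + service.
{B, E}: P→B 16, Q→E 20, R→B 8. Service 44; fixed 8; total 52.
{A, B, E}: P→B 16, Q→E 20, R→B 8. Service 44; fixed 11; total 55.
{B, D, E}: P→B 16, Q→E 20, R→B 8. Service 44; fixed 11; total 55.
{A, B, C, D, E}: service 44 + fixed 19 = 63
No other subset beats 52.

Open B and E; minimum total cost 52.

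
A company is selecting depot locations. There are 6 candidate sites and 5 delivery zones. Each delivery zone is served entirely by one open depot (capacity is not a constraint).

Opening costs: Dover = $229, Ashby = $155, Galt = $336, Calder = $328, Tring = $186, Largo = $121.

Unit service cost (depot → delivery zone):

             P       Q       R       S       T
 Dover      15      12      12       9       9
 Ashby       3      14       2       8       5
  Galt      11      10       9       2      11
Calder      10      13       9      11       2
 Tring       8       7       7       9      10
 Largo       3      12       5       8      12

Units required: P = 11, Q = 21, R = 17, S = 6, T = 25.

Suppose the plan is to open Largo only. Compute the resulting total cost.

Each delivery zone is assigned to its cheapest site among the open ones.
{Largo}: P→Largo 3·11=33, Q→Largo 12·21=252, R→Largo 5·17=85, S→Largo 8·6=48, T→Largo 12·25=300. Service 718; fixed 121; total 839.

Total cost: 839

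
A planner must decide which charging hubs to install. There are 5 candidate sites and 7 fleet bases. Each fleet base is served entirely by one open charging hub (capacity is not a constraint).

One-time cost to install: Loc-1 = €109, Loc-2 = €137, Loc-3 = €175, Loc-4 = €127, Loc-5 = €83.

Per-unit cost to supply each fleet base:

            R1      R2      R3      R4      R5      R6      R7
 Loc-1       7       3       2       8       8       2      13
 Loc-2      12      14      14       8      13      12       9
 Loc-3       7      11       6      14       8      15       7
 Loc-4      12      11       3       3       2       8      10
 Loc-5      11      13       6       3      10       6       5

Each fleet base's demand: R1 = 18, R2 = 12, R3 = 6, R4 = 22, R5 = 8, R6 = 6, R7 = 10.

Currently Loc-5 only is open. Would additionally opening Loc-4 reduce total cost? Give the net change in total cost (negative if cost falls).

No — net change +21 (cost rises by 21).

Current service cost with {Loc-5}: 622.
Adding Loc-4: each fleet base re-picks its cheapest; new service cost 516, saving 106.
Extra fixed cost: 127. Net change = 127 − 106 = 21.
(Totals: 705 → 726.)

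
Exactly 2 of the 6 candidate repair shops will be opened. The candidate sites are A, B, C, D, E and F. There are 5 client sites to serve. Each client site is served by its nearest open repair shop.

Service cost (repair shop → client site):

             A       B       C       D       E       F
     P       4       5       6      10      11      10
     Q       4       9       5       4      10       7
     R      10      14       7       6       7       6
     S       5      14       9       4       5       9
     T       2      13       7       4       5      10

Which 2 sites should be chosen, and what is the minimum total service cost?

With exactly 2 open, each client site uses its cheapest among the chosen.
{A, D}: P→A 4, Q→A 4, R→D 6, S→D 4, T→A 2. Service cost 20.
{A, F}: service cost 21
{A, C}: service cost 22
Among all 15 size-2 choices, {A, D} is lowest.

Choose A and D; total service cost 20.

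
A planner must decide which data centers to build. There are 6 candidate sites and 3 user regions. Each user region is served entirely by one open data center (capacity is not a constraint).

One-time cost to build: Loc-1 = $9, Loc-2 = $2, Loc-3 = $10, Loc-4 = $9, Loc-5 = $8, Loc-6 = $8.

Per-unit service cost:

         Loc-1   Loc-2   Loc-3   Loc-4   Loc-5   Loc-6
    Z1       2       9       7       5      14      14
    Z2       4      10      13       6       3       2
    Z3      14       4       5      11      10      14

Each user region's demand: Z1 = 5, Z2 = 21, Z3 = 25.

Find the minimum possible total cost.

Minimum total cost: 171

For any fixed open set, each user region goes to its cheapest open site; total = fixed + service.
{Loc-1, Loc-2, Loc-6}: Z1→Loc-1 2·5=10, Z2→Loc-6 2·21=42, Z3→Loc-2 4·25=100. Service 152; fixed 19; total 171.
{Loc-1, Loc-2, Loc-5, Loc-6}: service 152 + fixed 27 = 179
{Loc-1, Loc-2, Loc-4, Loc-6}: service 152 + fixed 28 = 180
{Loc-1, Loc-2, Loc-3, Loc-4, Loc-5, Loc-6}: Z1→Loc-1 2·5=10, Z2→Loc-6 2·21=42, Z3→Loc-2 4·25=100. Service 152; fixed 46; total 198.
No other subset beats 171.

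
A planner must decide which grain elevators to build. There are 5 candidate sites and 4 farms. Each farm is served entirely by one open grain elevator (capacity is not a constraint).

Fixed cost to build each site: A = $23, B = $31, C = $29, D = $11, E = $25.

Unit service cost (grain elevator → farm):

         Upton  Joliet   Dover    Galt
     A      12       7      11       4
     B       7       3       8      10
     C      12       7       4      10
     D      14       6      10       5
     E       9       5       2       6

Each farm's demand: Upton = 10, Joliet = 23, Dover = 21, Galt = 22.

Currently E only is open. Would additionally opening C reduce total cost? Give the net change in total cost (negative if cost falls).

No — net change +29 (cost rises by 29).

Current service cost with {E}: 379.
Adding C: each farm re-picks its cheapest; new service cost 379, saving 0.
Extra fixed cost: 29. Net change = 29 − 0 = 29.
(Totals: 404 → 433.)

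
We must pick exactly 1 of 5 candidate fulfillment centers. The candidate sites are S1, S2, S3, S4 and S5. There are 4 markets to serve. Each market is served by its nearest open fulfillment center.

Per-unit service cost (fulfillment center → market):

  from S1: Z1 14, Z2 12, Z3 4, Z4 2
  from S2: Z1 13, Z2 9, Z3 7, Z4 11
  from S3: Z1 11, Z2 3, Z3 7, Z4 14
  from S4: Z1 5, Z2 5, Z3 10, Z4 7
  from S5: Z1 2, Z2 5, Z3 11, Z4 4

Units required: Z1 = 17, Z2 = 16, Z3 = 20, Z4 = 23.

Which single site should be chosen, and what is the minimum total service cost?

With exactly 1 open, each market uses its cheapest among the chosen.
{S5}: Z1→S5 2·17=34, Z2→S5 5·16=80, Z3→S5 11·20=220, Z4→S5 4·23=92. Service cost 426.
{S4}: service cost 526
{S1}: service cost 556
Among all 5 size-1 choices, {S5} is lowest.

Choose S5 only; total service cost 426.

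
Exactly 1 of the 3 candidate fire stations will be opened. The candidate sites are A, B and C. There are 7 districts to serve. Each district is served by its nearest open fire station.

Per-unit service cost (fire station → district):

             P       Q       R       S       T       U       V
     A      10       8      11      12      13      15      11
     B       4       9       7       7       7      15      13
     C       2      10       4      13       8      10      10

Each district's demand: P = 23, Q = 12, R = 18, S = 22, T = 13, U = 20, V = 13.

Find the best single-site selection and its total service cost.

Choose C only; total service cost 958.

With exactly 1 open, each district uses its cheapest among the chosen.
{C}: P→C 2·23=46, Q→C 10·12=120, R→C 4·18=72, S→C 13·22=286, T→C 8·13=104, U→C 10·20=200, V→C 10·13=130. Service cost 958.
{B}: service cost 1040
{A}: service cost 1400
Among all 3 size-1 choices, {C} is lowest.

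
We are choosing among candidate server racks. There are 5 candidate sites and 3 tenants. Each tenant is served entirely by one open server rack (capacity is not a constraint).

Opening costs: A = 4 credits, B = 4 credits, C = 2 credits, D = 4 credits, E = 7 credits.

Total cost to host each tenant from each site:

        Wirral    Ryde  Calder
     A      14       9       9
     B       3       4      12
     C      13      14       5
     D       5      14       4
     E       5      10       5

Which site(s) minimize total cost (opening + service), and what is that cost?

For any fixed open set, each tenant goes to its cheapest open site; total = fixed + service.
{B, C}: Wirral→B 3, Ryde→B 4, Calder→C 5. Service 12; fixed 6; total 18.
{B, D}: service 11 + fixed 8 = 19
{B, C, D}: Wirral→B 3, Ryde→B 4, Calder→D 4. Service 11; fixed 10; total 21.
{A, B, C, D, E}: Wirral→B 3, Ryde→B 4, Calder→D 4. Service 11; fixed 21; total 32.
No other subset beats 18.

Open B and C; minimum total cost 18.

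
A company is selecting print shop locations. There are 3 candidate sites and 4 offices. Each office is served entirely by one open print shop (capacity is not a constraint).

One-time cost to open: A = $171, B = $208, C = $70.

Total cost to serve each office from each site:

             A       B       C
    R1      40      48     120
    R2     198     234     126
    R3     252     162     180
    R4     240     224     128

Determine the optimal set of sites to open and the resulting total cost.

For any fixed open set, each office goes to its cheapest open site; total = fixed + service.
{C}: R1→C 120, R2→C 126, R3→C 180, R4→C 128. Service 554; fixed 70; total 624.
{A, C}: service 474 + fixed 241 = 715
{B, C}: service 464 + fixed 278 = 742
{A, B, C}: service 456 + fixed 449 = 905
(All 7 nonempty subsets were checked; C only is lowest.)

Open C only; minimum total cost 624.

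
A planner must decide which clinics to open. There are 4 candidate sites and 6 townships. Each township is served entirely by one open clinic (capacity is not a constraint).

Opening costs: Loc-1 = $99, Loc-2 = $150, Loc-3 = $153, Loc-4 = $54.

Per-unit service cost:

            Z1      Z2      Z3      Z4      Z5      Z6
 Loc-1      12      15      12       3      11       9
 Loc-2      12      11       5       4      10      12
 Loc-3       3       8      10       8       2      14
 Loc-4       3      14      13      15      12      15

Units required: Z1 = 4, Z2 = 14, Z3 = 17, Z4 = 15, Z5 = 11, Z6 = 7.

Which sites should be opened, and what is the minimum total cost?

For any fixed open set, each township goes to its cheapest open site; total = fixed + service.
{Loc-1, Loc-3}: Z1→Loc-3 3·4=12, Z2→Loc-3 8·14=112, Z3→Loc-3 10·17=170, Z4→Loc-1 3·15=45, Z5→Loc-3 2·11=22, Z6→Loc-1 9·7=63. Service 424; fixed 252; total 676.
{Loc-2, Loc-3}: Z1→Loc-3 3·4=12, Z2→Loc-3 8·14=112, Z3→Loc-2 5·17=85, Z4→Loc-2 4·15=60, Z5→Loc-3 2·11=22, Z6→Loc-2 12·7=84. Service 375; fixed 303; total 678.
{Loc-3}: service 534 + fixed 153 = 687
{Loc-1, Loc-2, Loc-3, Loc-4}: Z1→Loc-3 3·4=12, Z2→Loc-3 8·14=112, Z3→Loc-2 5·17=85, Z4→Loc-1 3·15=45, Z5→Loc-3 2·11=22, Z6→Loc-1 9·7=63. Service 339; fixed 456; total 795.
No other subset beats 676.

Open Loc-1 and Loc-3; minimum total cost 676.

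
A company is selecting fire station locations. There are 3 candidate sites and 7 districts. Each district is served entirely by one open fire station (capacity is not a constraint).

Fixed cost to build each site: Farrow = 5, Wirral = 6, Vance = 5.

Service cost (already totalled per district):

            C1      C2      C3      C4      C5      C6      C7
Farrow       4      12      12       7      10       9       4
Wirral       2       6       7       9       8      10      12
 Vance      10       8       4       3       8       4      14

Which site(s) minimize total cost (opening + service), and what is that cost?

For any fixed open set, each district goes to its cheapest open site; total = fixed + service.
{Farrow, Vance}: C1→Farrow 4, C2→Vance 8, C3→Vance 4, C4→Vance 3, C5→Vance 8, C6→Vance 4, C7→Farrow 4. Service 35; fixed 10; total 45.
{Farrow, Wirral, Vance}: service 31 + fixed 16 = 47
{Wirral, Vance}: service 39 + fixed 11 = 50
{Farrow}: service 58 + fixed 5 = 63
No other subset beats 45.

Open Farrow and Vance; minimum total cost 45.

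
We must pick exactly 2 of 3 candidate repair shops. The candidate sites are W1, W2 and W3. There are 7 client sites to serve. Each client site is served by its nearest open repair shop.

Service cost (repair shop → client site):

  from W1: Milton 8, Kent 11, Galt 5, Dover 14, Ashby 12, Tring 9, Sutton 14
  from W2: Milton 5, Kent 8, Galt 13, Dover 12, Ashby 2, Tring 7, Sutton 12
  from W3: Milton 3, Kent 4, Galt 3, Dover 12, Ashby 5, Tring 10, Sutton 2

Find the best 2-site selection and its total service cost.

Choose W2 and W3; total service cost 33.

With exactly 2 open, each client site uses its cheapest among the chosen.
{W2, W3}: Milton→W3 3, Kent→W3 4, Galt→W3 3, Dover→W2 12, Ashby→W2 2, Tring→W2 7, Sutton→W3 2. Service cost 33.
{W1, W3}: service cost 38
{W1, W2}: service cost 51
Among all 3 size-2 choices, {W2, W3} is lowest.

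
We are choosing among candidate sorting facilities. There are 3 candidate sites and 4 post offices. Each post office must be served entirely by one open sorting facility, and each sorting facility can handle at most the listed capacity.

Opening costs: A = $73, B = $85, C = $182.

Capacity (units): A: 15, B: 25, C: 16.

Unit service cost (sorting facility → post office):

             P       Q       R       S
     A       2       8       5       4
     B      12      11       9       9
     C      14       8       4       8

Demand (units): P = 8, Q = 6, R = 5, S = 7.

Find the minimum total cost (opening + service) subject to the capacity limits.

Minimum total cost: 313

Open {A, B}: P→A 2·8=16, Q→B 11·6=66, R→B 9·5=45, S→A 4·7=28.
Loads: A carries 15/15, B carries 11/25. Service 155; fixed 158; total 313.
Next best feasible plan costs 328.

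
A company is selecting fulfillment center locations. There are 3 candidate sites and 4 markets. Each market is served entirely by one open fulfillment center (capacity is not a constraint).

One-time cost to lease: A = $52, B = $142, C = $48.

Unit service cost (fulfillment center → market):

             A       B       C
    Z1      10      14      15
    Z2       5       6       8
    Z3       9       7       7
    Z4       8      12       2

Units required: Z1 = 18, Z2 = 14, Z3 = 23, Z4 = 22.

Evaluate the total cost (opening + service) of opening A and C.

Total cost: 555

Each market is assigned to its cheapest site among the open ones.
{A, C}: Z1→A 10·18=180, Z2→A 5·14=70, Z3→C 7·23=161, Z4→C 2·22=44. Service 455; fixed 100; total 555.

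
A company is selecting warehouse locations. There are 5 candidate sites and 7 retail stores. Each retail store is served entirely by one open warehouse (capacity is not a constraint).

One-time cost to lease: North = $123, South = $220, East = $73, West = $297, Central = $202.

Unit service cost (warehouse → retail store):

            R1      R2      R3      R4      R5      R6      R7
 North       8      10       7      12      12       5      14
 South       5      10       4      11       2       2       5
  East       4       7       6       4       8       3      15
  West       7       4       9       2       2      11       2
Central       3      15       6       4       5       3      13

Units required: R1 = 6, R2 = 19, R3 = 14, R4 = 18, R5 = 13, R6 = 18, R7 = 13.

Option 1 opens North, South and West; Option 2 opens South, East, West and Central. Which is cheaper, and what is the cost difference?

Option 1: {North, South, West}: R1→South 5·6=30, R2→West 4·19=76, R3→South 4·14=56, R4→West 2·18=36, R5→South 2·13=26, R6→South 2·18=36, R7→West 2·13=26. Service 286; fixed 640; total 926.
Option 2: {South, East, West, Central}: R1→Central 3·6=18, R2→West 4·19=76, R3→South 4·14=56, R4→West 2·18=36, R5→South 2·13=26, R6→South 2·18=36, R7→West 2·13=26. Service 274; fixed 792; total 1066.
Difference: |926 − 1066| = 140.

Option 1 is cheaper by 140.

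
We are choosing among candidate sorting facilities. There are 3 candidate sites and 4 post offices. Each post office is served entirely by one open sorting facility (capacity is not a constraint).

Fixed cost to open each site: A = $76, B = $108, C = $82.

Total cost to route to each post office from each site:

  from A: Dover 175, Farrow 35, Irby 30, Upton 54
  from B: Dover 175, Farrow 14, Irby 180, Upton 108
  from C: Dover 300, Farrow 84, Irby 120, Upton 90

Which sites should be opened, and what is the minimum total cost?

Open A only; minimum total cost 370.

For any fixed open set, each post office goes to its cheapest open site; total = fixed + service.
{A}: Dover→A 175, Farrow→A 35, Irby→A 30, Upton→A 54. Service 294; fixed 76; total 370.
{A, C}: service 294 + fixed 158 = 452
{A, B}: Dover→A 175, Farrow→B 14, Irby→A 30, Upton→A 54. Service 273; fixed 184; total 457.
{A, B, C}: service 273 + fixed 266 = 539
No other subset beats 370.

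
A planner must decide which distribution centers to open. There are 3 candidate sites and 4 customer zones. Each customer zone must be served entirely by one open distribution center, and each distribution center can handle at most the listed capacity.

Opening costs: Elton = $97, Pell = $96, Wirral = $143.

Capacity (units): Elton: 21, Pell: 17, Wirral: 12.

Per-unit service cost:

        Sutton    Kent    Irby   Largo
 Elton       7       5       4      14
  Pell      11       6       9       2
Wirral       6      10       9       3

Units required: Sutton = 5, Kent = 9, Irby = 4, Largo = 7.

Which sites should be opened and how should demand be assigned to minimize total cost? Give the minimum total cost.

Minimum total cost: 303

Open {Elton, Pell}: Sutton→Elton 7·5=35, Kent→Elton 5·9=45, Irby→Elton 4·4=16, Largo→Pell 2·7=14.
Loads: Elton carries 18/21, Pell carries 7/17. Service 110; fixed 193; total 303.
Next best feasible plan costs 312.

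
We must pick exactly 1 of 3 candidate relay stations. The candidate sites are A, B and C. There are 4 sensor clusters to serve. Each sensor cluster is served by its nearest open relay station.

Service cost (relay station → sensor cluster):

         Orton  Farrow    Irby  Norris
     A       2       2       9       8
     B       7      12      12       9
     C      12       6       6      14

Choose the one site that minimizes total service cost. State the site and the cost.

With exactly 1 open, each sensor cluster uses its cheapest among the chosen.
{A}: Orton→A 2, Farrow→A 2, Irby→A 9, Norris→A 8. Service cost 21.
{C}: service cost 38
{B}: service cost 40
Among all 3 size-1 choices, {A} is lowest.

Choose A only; total service cost 21.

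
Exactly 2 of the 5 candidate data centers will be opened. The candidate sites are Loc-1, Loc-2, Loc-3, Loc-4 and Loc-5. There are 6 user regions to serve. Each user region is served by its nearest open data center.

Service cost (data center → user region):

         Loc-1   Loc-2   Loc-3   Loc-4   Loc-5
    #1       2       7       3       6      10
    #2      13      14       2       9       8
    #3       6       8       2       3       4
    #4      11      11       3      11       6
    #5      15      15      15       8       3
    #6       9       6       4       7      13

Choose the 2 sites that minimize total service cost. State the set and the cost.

Choose Loc-3 and Loc-5; total service cost 17.

With exactly 2 open, each user region uses its cheapest among the chosen.
{Loc-3, Loc-5}: #1→Loc-3 3, #2→Loc-3 2, #3→Loc-3 2, #4→Loc-3 3, #5→Loc-5 3, #6→Loc-3 4. Service cost 17.
{Loc-3, Loc-4}: service cost 22
{Loc-1, Loc-3}: service cost 28
Among all 10 size-2 choices, {Loc-3, Loc-5} is lowest.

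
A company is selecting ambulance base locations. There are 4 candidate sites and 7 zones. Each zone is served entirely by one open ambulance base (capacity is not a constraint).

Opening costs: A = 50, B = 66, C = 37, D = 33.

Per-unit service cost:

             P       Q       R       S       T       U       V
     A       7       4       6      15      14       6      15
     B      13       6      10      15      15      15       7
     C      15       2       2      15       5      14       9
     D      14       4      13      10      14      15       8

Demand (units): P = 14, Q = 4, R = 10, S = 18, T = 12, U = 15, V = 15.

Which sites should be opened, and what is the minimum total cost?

For any fixed open set, each zone goes to its cheapest open site; total = fixed + service.
{A, C, D}: P→A 7·14=98, Q→C 2·4=8, R→C 2·10=20, S→D 10·18=180, T→C 5·12=60, U→A 6·15=90, V→D 8·15=120. Service 576; fixed 120; total 696.
{A, B, C, D}: P→A 7·14=98, Q→C 2·4=8, R→C 2·10=20, S→D 10·18=180, T→C 5·12=60, U→A 6·15=90, V→B 7·15=105. Service 561; fixed 186; total 747.
{A, C}: service 681 + fixed 87 = 768
{D}: P→D 14·14=196, Q→D 4·4=16, R→D 13·10=130, S→D 10·18=180, T→D 14·12=168, U→D 15·15=225, V→D 8·15=120. Service 1035; fixed 33; total 1068.
No other subset beats 696.

Open A, C and D; minimum total cost 696.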